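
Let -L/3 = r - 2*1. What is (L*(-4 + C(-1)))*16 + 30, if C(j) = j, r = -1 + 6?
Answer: 750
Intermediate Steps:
r = 5
L = -9 (L = -3*(5 - 2*1) = -3*(5 - 2) = -3*3 = -9)
(L*(-4 + C(-1)))*16 + 30 = -9*(-4 - 1)*16 + 30 = -9*(-5)*16 + 30 = 45*16 + 30 = 720 + 30 = 750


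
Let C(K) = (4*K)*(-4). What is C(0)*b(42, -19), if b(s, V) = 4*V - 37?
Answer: 0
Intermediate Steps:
C(K) = -16*K
b(s, V) = -37 + 4*V
C(0)*b(42, -19) = (-16*0)*(-37 + 4*(-19)) = 0*(-37 - 76) = 0*(-113) = 0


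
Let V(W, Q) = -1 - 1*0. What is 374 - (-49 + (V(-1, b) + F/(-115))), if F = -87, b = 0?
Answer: 48673/115 ≈ 423.24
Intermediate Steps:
V(W, Q) = -1 (V(W, Q) = -1 + 0 = -1)
374 - (-49 + (V(-1, b) + F/(-115))) = 374 - (-49 + (-1 - 87/(-115))) = 374 - (-49 + (-1 - 87*(-1/115))) = 374 - (-49 + (-1 + 87/115)) = 374 - (-49 - 28/115) = 374 - 1*(-5663/115) = 374 + 5663/115 = 48673/115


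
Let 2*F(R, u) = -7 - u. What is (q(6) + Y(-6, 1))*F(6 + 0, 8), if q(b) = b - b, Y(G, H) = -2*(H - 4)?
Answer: -45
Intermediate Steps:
Y(G, H) = 8 - 2*H (Y(G, H) = -2*(-4 + H) = 8 - 2*H)
q(b) = 0
F(R, u) = -7/2 - u/2 (F(R, u) = (-7 - u)/2 = -7/2 - u/2)
(q(6) + Y(-6, 1))*F(6 + 0, 8) = (0 + (8 - 2*1))*(-7/2 - 1/2*8) = (0 + (8 - 2))*(-7/2 - 4) = (0 + 6)*(-15/2) = 6*(-15/2) = -45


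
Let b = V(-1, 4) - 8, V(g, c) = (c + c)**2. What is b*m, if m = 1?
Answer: 56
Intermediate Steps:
V(g, c) = 4*c**2 (V(g, c) = (2*c)**2 = 4*c**2)
b = 56 (b = 4*4**2 - 8 = 4*16 - 8 = 64 - 8 = 56)
b*m = 56*1 = 56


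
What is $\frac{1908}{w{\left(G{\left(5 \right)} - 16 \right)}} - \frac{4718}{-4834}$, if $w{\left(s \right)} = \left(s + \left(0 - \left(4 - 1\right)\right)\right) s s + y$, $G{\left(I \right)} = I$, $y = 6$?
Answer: $- \frac{157411}{1019974} \approx -0.15433$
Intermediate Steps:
$w{\left(s \right)} = 6 + s^{2} \left(-3 + s\right)$ ($w{\left(s \right)} = \left(s + \left(0 - \left(4 - 1\right)\right)\right) s s + 6 = \left(s + \left(0 - 3\right)\right) s s + 6 = \left(s - 3\right) s s + 6 = \left(-3 + s\right) s s + 6 = s \left(-3 + s\right) s + 6 = s^{2} \left(-3 + s\right) + 6 = 6 + s^{2} \left(-3 + s\right)$)
$\frac{1908}{w{\left(G{\left(5 \right)} - 16 \right)}} - \frac{4718}{-4834} = \frac{1908}{6 + \left(5 - 16\right)^{3} - 3 \left(5 - 16\right)^{2}} - \frac{4718}{-4834} = \frac{1908}{6 + \left(5 - 16\right)^{3} - 3 \left(5 - 16\right)^{2}} - - \frac{2359}{2417} = \frac{1908}{6 + \left(-11\right)^{3} - 3 \left(-11\right)^{2}} + \frac{2359}{2417} = \frac{1908}{6 - 1331 - 363} + \frac{2359}{2417} = \frac{1908}{-1688} + \frac{2359}{2417} = 1908 \left(- \frac{1}{1688}\right) + \frac{2359}{2417} = - \frac{477}{422} + \frac{2359}{2417} = - \frac{157411}{1019974}$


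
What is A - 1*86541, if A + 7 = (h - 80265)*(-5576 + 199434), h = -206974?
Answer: -55683664610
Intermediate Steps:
A = -55683578069 (A = -7 + (-206974 - 80265)*(-5576 + 199434) = -7 - 287239*193858 = -7 - 55683578062 = -55683578069)
A - 1*86541 = -55683578069 - 1*86541 = -55683578069 - 86541 = -55683664610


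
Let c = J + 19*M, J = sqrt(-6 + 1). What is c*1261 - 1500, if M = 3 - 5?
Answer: -49418 + 1261*I*sqrt(5) ≈ -49418.0 + 2819.7*I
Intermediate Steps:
J = I*sqrt(5) (J = sqrt(-5) = I*sqrt(5) ≈ 2.2361*I)
M = -2
c = -38 + I*sqrt(5) (c = I*sqrt(5) + 19*(-2) = I*sqrt(5) - 38 = -38 + I*sqrt(5) ≈ -38.0 + 2.2361*I)
c*1261 - 1500 = (-38 + I*sqrt(5))*1261 - 1500 = (-47918 + 1261*I*sqrt(5)) - 1500 = -49418 + 1261*I*sqrt(5)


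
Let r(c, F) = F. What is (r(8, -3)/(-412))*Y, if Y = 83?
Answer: 249/412 ≈ 0.60437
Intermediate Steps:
(r(8, -3)/(-412))*Y = -3/(-412)*83 = -3*(-1/412)*83 = (3/412)*83 = 249/412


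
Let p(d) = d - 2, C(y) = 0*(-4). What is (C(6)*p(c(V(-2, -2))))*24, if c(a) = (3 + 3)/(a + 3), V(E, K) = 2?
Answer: 0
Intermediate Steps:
C(y) = 0
c(a) = 6/(3 + a)
p(d) = -2 + d
(C(6)*p(c(V(-2, -2))))*24 = (0*(-2 + 6/(3 + 2)))*24 = (0*(-2 + 6/5))*24 = (0*(-⅘))*24 = 0*24 = 0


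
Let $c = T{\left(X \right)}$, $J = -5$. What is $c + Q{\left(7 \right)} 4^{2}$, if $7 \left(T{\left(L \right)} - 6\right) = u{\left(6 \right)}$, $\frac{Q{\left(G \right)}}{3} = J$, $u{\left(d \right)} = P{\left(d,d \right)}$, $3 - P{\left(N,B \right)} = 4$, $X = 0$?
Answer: $- \frac{1639}{7} \approx -234.14$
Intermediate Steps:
$P{\left(N,B \right)} = -1$ ($P{\left(N,B \right)} = 3 - 4 = -1$)
$u{\left(d \right)} = -1$
$Q{\left(G \right)} = -15$ ($Q{\left(G \right)} = 3 \left(-5\right) = -15$)
$T{\left(L \right)} = \frac{41}{7}$ ($T{\left(L \right)} = 6 + \frac{1}{7} \left(-1\right) = 6 - \frac{1}{7} = \frac{41}{7}$)
$c = \frac{41}{7} \approx 5.8571$
$c + Q{\left(7 \right)} 4^{2} = \frac{41}{7} - 15 \cdot 4^{2} = \frac{41}{7} - 240 = - \frac{1639}{7}$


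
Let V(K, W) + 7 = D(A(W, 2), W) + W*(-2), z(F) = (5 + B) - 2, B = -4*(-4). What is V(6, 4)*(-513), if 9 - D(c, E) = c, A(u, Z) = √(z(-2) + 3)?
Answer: 3078 + 513*√22 ≈ 5484.2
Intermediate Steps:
B = 16
z(F) = 19 (z(F) = (5 + 16) - 2 = 21 - 2 = 19)
A(u, Z) = √22 (A(u, Z) = √(19 + 3) = √22)
D(c, E) = 9 - c
V(K, W) = 2 - √22 - 2*W (V(K, W) = -7 + ((9 - √22) + W*(-2)) = -7 + ((9 - √22) - 2*W) = -7 + (9 - √22 - 2*W) = 2 - √22 - 2*W)
V(6, 4)*(-513) = (2 - √22 - 2*4)*(-513) = (2 - √22 - 8)*(-513) = (-6 - √22)*(-513) = 3078 + 513*√22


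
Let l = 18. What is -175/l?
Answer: -175/18 ≈ -9.7222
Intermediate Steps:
-175/l = -175/18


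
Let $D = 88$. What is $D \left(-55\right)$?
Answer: $-4840$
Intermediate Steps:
$D \left(-55\right) = 88 \left(-55\right) = -4840$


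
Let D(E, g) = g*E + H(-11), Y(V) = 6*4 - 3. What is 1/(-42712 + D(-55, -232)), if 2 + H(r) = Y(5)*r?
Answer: -1/30185 ≈ -3.3129e-5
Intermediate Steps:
Y(V) = 21 (Y(V) = 24 - 3 = 21)
H(r) = -2 + 21*r
D(E, g) = -233 + E*g (D(E, g) = g*E + (-2 + 21*(-11)) = E*g + (-2 - 231) = E*g - 233 = -233 + E*g)
1/(-42712 + D(-55, -232)) = 1/(-42712 + (-233 - 55*(-232))) = 1/(-42712 + (-233 + 12760)) = 1/(-42712 + 12527) = 1/(-30185) = -1/30185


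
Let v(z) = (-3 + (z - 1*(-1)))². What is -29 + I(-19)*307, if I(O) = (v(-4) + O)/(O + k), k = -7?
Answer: -5973/26 ≈ -229.73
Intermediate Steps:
v(z) = (-2 + z)² (v(z) = (-3 + (z + 1))² = (-3 + (1 + z))² = (-2 + z)²)
I(O) = (36 + O)/(-7 + O) (I(O) = ((-2 - 4)² + O)/(O - 7) = ((-6)² + O)/(-7 + O) = (36 + O)/(-7 + O))
-29 + I(-19)*307 = -29 + ((36 - 19)/(-7 - 19))*307 = -29 + (17/(-26))*307 = -29 - 1/26*17*307 = -29 - 17/26*307 = -29 - 5219/26 = -5973/26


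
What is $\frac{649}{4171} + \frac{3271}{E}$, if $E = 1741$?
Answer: $\frac{14773250}{7261711} \approx 2.0344$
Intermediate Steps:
$\frac{649}{4171} + \frac{3271}{E} = \frac{649}{4171} + \frac{3271}{1741} = \frac{14773250}{7261711}$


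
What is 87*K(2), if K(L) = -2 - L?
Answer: -348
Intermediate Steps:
87*K(2) = 87*(-2 - 1*2) = 87*(-2 - 2) = 87*(-4) = -348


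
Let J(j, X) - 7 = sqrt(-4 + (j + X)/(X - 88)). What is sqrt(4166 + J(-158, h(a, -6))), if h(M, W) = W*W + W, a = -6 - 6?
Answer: sqrt(3509493 + 58*I*sqrt(377))/29 ≈ 64.599 + 0.010365*I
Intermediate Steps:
a = -12
h(M, W) = W + W**2 (h(M, W) = W**2 + W = W + W**2)
J(j, X) = 7 + sqrt(-4 + (X + j)/(-88 + X)) (J(j, X) = 7 + sqrt(-4 + (j + X)/(X - 88)) = 7 + sqrt(-4 + (X + j)/(-88 + X)))
sqrt(4166 + J(-158, h(a, -6))) = sqrt(4166 + (7 + sqrt((352 - 158 - (-18)*(1 - 6))/(-88 - 6*(1 - 6))))) = sqrt(4166 + (7 + sqrt((352 - 158 - (-18)*(-5))/(-88 - 6*(-5))))) = sqrt(4166 + (7 + sqrt((352 - 158 - 3*30)/(-88 + 30)))) = sqrt(4166 + (7 + sqrt((352 - 158 - 90)/(-58)))) = sqrt(4166 + (7 + sqrt(-1/58*104))) = sqrt(4166 + (7 + sqrt(-52/29))) = sqrt(4166 + (7 + 2*I*sqrt(377)/29)) = sqrt(4173 + 2*I*sqrt(377)/29)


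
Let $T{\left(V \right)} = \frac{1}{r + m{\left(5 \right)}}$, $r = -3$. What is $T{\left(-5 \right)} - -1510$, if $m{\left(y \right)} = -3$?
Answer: $\frac{9059}{6} \approx 1509.8$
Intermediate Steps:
$T{\left(V \right)} = - \frac{1}{6}$ ($T{\left(V \right)} = \frac{1}{-3 - 3} = \frac{1}{-6} = - \frac{1}{6}$)
$T{\left(-5 \right)} - -1510 = - \frac{1}{6} - -1510 = - \frac{1}{6} + 1510 = \frac{9059}{6}$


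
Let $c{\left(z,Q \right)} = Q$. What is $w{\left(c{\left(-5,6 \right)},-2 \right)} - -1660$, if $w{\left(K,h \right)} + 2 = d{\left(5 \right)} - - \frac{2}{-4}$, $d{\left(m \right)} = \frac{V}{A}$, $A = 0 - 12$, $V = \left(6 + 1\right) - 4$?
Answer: $\frac{6629}{4} \approx 1657.3$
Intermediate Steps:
$V = 3$ ($V = 7 - 4 = 3$)
$A = -12$ ($A = 0 - 12 = -12$)
$d{\left(m \right)} = - \frac{1}{4}$ ($d{\left(m \right)} = \frac{3}{-12} = 3 \left(- \frac{1}{12}\right) = - \frac{1}{4}$)
$w{\left(K,h \right)} = - \frac{11}{4}$ ($w{\left(K,h \right)} = -2 - \left(\frac{1}{4} - \frac{2}{-4}\right) = -2 - \left(\frac{1}{4} - - \frac{1}{2}\right) = -2 - \frac{3}{4} = - \frac{11}{4}$)
$w{\left(c{\left(-5,6 \right)},-2 \right)} - -1660 = - \frac{11}{4} - -1660 = - \frac{11}{4} + 1660 = \frac{6629}{4}$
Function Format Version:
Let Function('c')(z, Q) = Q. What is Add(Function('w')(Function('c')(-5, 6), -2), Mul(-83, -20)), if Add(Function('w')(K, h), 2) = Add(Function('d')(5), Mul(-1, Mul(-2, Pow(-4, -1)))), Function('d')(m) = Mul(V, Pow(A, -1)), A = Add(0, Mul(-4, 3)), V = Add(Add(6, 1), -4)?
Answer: Rational(6629, 4) ≈ 1657.3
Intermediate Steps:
V = 3 (V = Add(7, -4) = 3)
A = -12 (A = Add(0, -12) = -12)
Function('d')(m) = Rational(-1, 4) (Function('d')(m) = Mul(3, Pow(-12, -1)) = Mul(3, Rational(-1, 12)) = Rational(-1, 4))
Function('w')(K, h) = Rational(-11, 4) (Function('w')(K, h) = Add(-2, Add(Rational(-1, 4), Mul(-1, Mul(-2, Pow(-4, -1))))) = Add(-2, Add(Rational(-1, 4), Mul(-1, Mul(-2, Rational(-1, 4))))) = Add(-2, Add(Rational(-1, 4), Mul(-1, Rational(1, 2)))) = Add(-2, Add(Rational(-1, 4), Rational(-1, 2))) = Add(-2, Rational(-3, 4)) = Rational(-11, 4))
Add(Function('w')(Function('c')(-5, 6), -2), Mul(-83, -20)) = Add(Rational(-11, 4), Mul(-83, -20)) = Add(Rational(-11, 4), 1660) = Rational(6629, 4)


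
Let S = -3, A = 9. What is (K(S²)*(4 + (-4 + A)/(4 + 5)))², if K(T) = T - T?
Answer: 0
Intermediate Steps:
K(T) = 0
(K(S²)*(4 + (-4 + A)/(4 + 5)))² = (0*(4 + (-4 + 9)/(4 + 5)))² = (0*(4 + 5/9))² = (0*(41/9))² = 0² = 0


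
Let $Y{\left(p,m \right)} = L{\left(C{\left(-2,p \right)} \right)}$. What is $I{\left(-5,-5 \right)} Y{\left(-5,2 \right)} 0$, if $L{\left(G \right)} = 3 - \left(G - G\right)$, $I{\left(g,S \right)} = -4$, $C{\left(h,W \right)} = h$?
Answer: $0$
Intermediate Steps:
$L{\left(G \right)} = 3$ ($L{\left(G \right)} = 3 - 0 = 3 + 0 = 3$)
$Y{\left(p,m \right)} = 3$
$I{\left(-5,-5 \right)} Y{\left(-5,2 \right)} 0 = \left(-4\right) 3 \cdot 0 = \left(-12\right) 0 = 0$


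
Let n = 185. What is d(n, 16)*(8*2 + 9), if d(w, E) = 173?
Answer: 4325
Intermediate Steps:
d(n, 16)*(8*2 + 9) = 173*(8*2 + 9) = 173*(16 + 9) = 173*25 = 4325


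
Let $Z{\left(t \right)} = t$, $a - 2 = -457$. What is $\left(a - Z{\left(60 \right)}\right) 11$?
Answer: $-5665$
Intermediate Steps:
$a = -455$ ($a = 2 - 457 = -455$)
$\left(a - Z{\left(60 \right)}\right) 11 = \left(-455 - 60\right) 11 = \left(-515\right) 11 = -5665$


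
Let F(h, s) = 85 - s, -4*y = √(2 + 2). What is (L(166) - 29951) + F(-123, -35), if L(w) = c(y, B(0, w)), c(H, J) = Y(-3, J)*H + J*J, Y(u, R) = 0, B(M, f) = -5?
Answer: -29806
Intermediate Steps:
y = -½ (y = -√(2 + 2)/4 = -√4/4 = -¼*2 = -½ ≈ -0.50000)
c(H, J) = J² (c(H, J) = 0*H + J*J = 0 + J² = J²)
L(w) = 25 (L(w) = (-5)² = 25)
(L(166) - 29951) + F(-123, -35) = (25 - 29951) + (85 - 1*(-35)) = -29926 + (85 + 35) = -29926 + 120 = -29806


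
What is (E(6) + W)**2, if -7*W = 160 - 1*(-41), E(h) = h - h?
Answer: 40401/49 ≈ 824.51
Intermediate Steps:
E(h) = 0
W = -201/7 (W = -(160 - 1*(-41))/7 = -(160 + 41)/7 = -1/7*201 = -201/7 ≈ -28.714)
(E(6) + W)**2 = (0 - 201/7)**2 = (-201/7)**2 = 40401/49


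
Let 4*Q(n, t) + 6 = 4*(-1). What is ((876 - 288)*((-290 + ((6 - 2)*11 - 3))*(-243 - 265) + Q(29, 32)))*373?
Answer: 27742183098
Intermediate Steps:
Q(n, t) = -5/2 (Q(n, t) = -3/2 + (4*(-1))/4 = -3/2 + (1/4)*(-4) = -3/2 - 1 = -5/2)
((876 - 288)*((-290 + ((6 - 2)*11 - 3))*(-243 - 265) + Q(29, 32)))*373 = ((876 - 288)*((-290 + ((6 - 2)*11 - 3))*(-243 - 265) - 5/2))*373 = (588*((-290 + (4*11 - 3))*(-508) - 5/2))*373 = (588*((-290 + (44 - 3))*(-508) - 5/2))*373 = (588*((-290 + 41)*(-508) - 5/2))*373 = (588*(-249*(-508) - 5/2))*373 = (588*(126492 - 5/2))*373 = (588*(252979/2))*373 = 74375826*373 = 27742183098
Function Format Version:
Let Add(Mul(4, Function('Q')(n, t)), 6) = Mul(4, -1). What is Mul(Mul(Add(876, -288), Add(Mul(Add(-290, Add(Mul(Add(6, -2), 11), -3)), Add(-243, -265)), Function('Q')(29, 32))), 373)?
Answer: 27742183098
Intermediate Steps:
Function('Q')(n, t) = Rational(-5, 2) (Function('Q')(n, t) = Add(Rational(-3, 2), Mul(Rational(1, 4), Mul(4, -1))) = Add(Rational(-3, 2), Mul(Rational(1, 4), -4)) = Add(Rational(-3, 2), -1) = Rational(-5, 2))
Mul(Mul(Add(876, -288), Add(Mul(Add(-290, Add(Mul(Add(6, -2), 11), -3)), Add(-243, -265)), Function('Q')(29, 32))), 373) = Mul(Mul(Add(876, -288), Add(Mul(Add(-290, Add(Mul(Add(6, -2), 11), -3)), Add(-243, -265)), Rational(-5, 2))), 373) = Mul(Mul(588, Add(Mul(Add(-290, Add(Mul(4, 11), -3)), -508), Rational(-5, 2))), 373) = Mul(Mul(588, Add(Mul(Add(-290, Add(44, -3)), -508), Rational(-5, 2))), 373) = Mul(Mul(588, Add(Mul(Add(-290, 41), -508), Rational(-5, 2))), 373) = Mul(Mul(588, Add(Mul(-249, -508), Rational(-5, 2))), 373) = Mul(Mul(588, Add(126492, Rational(-5, 2))), 373) = Mul(Mul(588, Rational(252979, 2)), 373) = Mul(74375826, 373) = 27742183098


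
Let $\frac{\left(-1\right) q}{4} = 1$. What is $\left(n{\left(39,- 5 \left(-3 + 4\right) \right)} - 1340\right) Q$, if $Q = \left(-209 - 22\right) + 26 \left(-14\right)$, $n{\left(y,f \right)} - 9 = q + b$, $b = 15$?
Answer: $785400$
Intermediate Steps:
$q = -4$ ($q = \left(-4\right) 1 = -4$)
$n{\left(y,f \right)} = 20$ ($n{\left(y,f \right)} = 9 + \left(-4 + 15\right) = 9 + 11 = 20$)
$Q = -595$ ($Q = -231 - 364 = -595$)
$\left(n{\left(39,- 5 \left(-3 + 4\right) \right)} - 1340\right) Q = \left(20 - 1340\right) \left(-595\right) = \left(-1320\right) \left(-595\right) = 785400$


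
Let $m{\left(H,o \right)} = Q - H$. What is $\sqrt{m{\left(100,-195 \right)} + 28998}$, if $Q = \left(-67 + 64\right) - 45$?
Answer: $5 \sqrt{1154} \approx 169.85$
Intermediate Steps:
$Q = -48$ ($Q = -3 - 45 = -48$)
$m{\left(H,o \right)} = -48 - H$
$\sqrt{m{\left(100,-195 \right)} + 28998} = \sqrt{\left(-48 - 100\right) + 28998} = \sqrt{-148 + 28998} = \sqrt{28850} = 5 \sqrt{1154}$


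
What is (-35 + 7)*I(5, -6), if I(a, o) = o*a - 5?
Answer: 980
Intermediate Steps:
I(a, o) = -5 + a*o (I(a, o) = a*o - 5 = -5 + a*o)
(-35 + 7)*I(5, -6) = (-35 + 7)*(-5 + 5*(-6)) = -28*(-5 - 30) = -28*(-35) = 980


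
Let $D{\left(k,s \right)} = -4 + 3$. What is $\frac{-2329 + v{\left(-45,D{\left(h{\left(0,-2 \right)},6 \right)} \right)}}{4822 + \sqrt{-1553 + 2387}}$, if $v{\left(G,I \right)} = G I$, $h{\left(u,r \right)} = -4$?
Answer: $- \frac{5506724}{11625425} + \frac{1142 \sqrt{834}}{11625425} \approx -0.47084$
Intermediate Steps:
$D{\left(k,s \right)} = -1$
$\frac{-2329 + v{\left(-45,D{\left(h{\left(0,-2 \right)},6 \right)} \right)}}{4822 + \sqrt{-1553 + 2387}} = \frac{-2329 - -45}{4822 + \sqrt{-1553 + 2387}} = \frac{-2329 + 45}{4822 + \sqrt{834}} = - \frac{2284}{4822 + \sqrt{834}}$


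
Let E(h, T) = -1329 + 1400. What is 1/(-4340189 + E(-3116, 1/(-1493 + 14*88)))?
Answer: -1/4340118 ≈ -2.3041e-7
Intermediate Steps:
E(h, T) = 71
1/(-4340189 + E(-3116, 1/(-1493 + 14*88))) = 1/(-4340189 + 71) = 1/(-4340118) = -1/4340118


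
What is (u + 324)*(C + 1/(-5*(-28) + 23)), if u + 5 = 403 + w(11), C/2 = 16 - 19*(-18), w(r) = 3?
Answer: 84614025/163 ≈ 5.1910e+5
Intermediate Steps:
C = 716 (C = 2*(16 - 19*(-18)) = 2*(16 + 342) = 2*358 = 716)
u = 401 (u = -5 + (403 + 3) = -5 + 406 = 401)
(u + 324)*(C + 1/(-5*(-28) + 23)) = (401 + 324)*(716 + 1/(-5*(-28) + 23)) = 725*(716 + 1/(140 + 23)) = 725*(716 + 1/163) = 725*(116709/163) = 84614025/163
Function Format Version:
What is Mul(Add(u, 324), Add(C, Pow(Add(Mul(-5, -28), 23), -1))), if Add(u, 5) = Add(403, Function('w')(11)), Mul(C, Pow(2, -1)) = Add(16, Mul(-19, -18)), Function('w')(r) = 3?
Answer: Rational(84614025, 163) ≈ 5.1910e+5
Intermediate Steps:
C = 716 (C = Mul(2, Add(16, Mul(-19, -18))) = Mul(2, Add(16, 342)) = Mul(2, 358) = 716)
u = 401 (u = Add(-5, Add(403, 3)) = Add(-5, 406) = 401)
Mul(Add(u, 324), Add(C, Pow(Add(Mul(-5, -28), 23), -1))) = Mul(Add(401, 324), Add(716, Pow(Add(Mul(-5, -28), 23), -1))) = Mul(725, Add(716, Pow(Add(140, 23), -1))) = Mul(725, Add(716, Pow(163, -1))) = Mul(725, Add(716, Rational(1, 163))) = Mul(725, Rational(116709, 163)) = Rational(84614025, 163)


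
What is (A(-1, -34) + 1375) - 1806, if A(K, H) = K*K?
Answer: -430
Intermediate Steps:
A(K, H) = K²
(A(-1, -34) + 1375) - 1806 = ((-1)² + 1375) - 1806 = (1 + 1375) - 1806 = 1376 - 1806 = -430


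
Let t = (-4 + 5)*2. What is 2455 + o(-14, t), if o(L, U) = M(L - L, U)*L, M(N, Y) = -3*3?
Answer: 2581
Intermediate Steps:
M(N, Y) = -9
t = 2 (t = 1*2 = 2)
o(L, U) = -9*L
2455 + o(-14, t) = 2455 - 9*(-14) = 2455 + 126 = 2581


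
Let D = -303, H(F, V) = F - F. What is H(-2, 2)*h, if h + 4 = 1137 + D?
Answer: 0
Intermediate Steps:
H(F, V) = 0
h = 830 (h = -4 + (1137 - 303) = -4 + 834 = 830)
H(-2, 2)*h = 0*830 = 0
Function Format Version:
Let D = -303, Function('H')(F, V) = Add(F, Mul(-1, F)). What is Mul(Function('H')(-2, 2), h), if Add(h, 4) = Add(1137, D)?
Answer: 0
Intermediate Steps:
Function('H')(F, V) = 0
h = 830 (h = Add(-4, Add(1137, -303)) = Add(-4, 834) = 830)
Mul(Function('H')(-2, 2), h) = Mul(0, 830) = 0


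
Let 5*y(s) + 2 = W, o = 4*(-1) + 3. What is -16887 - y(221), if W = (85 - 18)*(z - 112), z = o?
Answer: -76862/5 ≈ -15372.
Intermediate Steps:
o = -1 (o = -4 + 3 = -1)
z = -1
W = -7571 (W = (85 - 18)*(-1 - 112) = 67*(-113) = -7571)
y(s) = -7573/5 (y(s) = -⅖ + (⅕)*(-7571) = -⅖ - 7571/5 = -7573/5)
-16887 - y(221) = -16887 - 1*(-7573/5) = -16887 + 7573/5 = -76862/5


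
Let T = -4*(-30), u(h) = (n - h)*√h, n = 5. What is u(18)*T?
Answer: -4680*√2 ≈ -6618.5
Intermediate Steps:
u(h) = √h*(5 - h) (u(h) = (5 - h)*√h = √h*(5 - h))
T = 120
u(18)*T = (√18*(5 - 1*18))*120 = ((3*√2)*(5 - 18))*120 = ((3*√2)*(-13))*120 = -39*√2*120 = -4680*√2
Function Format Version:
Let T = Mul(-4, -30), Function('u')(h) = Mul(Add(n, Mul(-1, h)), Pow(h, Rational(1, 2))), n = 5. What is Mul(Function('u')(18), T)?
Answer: Mul(-4680, Pow(2, Rational(1, 2))) ≈ -6618.5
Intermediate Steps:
Function('u')(h) = Mul(Pow(h, Rational(1, 2)), Add(5, Mul(-1, h))) (Function('u')(h) = Mul(Add(5, Mul(-1, h)), Pow(h, Rational(1, 2))) = Mul(Pow(h, Rational(1, 2)), Add(5, Mul(-1, h))))
T = 120
Mul(Function('u')(18), T) = Mul(Mul(Pow(18, Rational(1, 2)), Add(5, Mul(-1, 18))), 120) = Mul(Mul(Mul(3, Pow(2, Rational(1, 2))), Add(5, -18)), 120) = Mul(Mul(Mul(3, Pow(2, Rational(1, 2))), -13), 120) = Mul(Mul(-39, Pow(2, Rational(1, 2))), 120) = Mul(-4680, Pow(2, Rational(1, 2)))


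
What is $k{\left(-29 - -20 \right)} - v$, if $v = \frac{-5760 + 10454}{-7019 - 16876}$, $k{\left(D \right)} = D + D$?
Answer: $- \frac{425416}{23895} \approx -17.804$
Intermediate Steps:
$k{\left(D \right)} = 2 D$
$v = - \frac{4694}{23895}$ ($v = \frac{4694}{-23895} = 4694 \left(- \frac{1}{23895}\right) = - \frac{4694}{23895} \approx -0.19644$)
$k{\left(-29 - -20 \right)} - v = 2 \left(-29 - -20\right) - - \frac{4694}{23895} = 2 \left(-29 + 20\right) + \frac{4694}{23895} = 2 \left(-9\right) + \frac{4694}{23895} = -18 + \frac{4694}{23895} = - \frac{425416}{23895}$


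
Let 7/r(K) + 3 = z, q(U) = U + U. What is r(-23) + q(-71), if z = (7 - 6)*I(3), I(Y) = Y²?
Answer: -845/6 ≈ -140.83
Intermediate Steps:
q(U) = 2*U
z = 9 (z = (7 - 6)*3² = 1*9 = 9)
r(K) = 7/6 (r(K) = 7/(-3 + 9) = 7/6)
r(-23) + q(-71) = 7/6 + 2*(-71) = 7/6 - 142 = -845/6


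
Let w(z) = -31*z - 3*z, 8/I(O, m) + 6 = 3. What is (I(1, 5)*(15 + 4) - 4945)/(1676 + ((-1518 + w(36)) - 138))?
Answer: 2141/516 ≈ 4.1492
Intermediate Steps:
I(O, m) = -8/3 (I(O, m) = 8/(-6 + 3) = 8/(-3) = 8*(-1/3) = -8/3)
w(z) = -34*z
(I(1, 5)*(15 + 4) - 4945)/(1676 + ((-1518 + w(36)) - 138)) = (-8*(15 + 4)/3 - 4945)/(1676 + ((-1518 - 34*36) - 138)) = (-8/3*19 - 4945)/(1676 + ((-1518 - 1224) - 138)) = (-152/3 - 4945)/(1676 + (-2742 - 138)) = -14987/(3*(1676 - 2880)) = -14987/3/(-1204) = -14987/3*(-1/1204) = 2141/516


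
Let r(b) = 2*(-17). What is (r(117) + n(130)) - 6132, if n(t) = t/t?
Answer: -6165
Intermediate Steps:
n(t) = 1
r(b) = -34
(r(117) + n(130)) - 6132 = (-34 + 1) - 6132 = -33 - 6132 = -6165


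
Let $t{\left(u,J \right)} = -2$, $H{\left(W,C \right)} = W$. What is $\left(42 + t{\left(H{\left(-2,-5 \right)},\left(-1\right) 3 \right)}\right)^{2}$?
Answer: $1600$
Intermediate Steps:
$\left(42 + t{\left(H{\left(-2,-5 \right)},\left(-1\right) 3 \right)}\right)^{2} = \left(42 - 2\right)^{2} = 40^{2} = 1600$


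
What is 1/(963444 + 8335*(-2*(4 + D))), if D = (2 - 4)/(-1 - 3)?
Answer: 1/888429 ≈ 1.1256e-6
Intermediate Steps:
D = ½ (D = -2/(-4) = -2*(-¼) = ½ ≈ 0.50000)
1/(963444 + 8335*(-2*(4 + D))) = 1/(963444 + 8335*(-2*(4 + ½))) = 1/(963444 + 8335*(-2*9/2)) = 1/(963444 + 8335*(-9)) = 1/(963444 - 75015) = 1/888429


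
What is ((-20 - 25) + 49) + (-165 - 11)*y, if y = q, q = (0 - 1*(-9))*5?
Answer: -7916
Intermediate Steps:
q = 45 (q = (0 + 9)*5 = 9*5 = 45)
y = 45
((-20 - 25) + 49) + (-165 - 11)*y = ((-20 - 25) + 49) + (-165 - 11)*45 = (-45 + 49) - 176*45 = 4 - 7920 = -7916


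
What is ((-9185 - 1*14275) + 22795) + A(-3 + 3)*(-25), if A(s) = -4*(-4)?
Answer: -1065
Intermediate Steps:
A(s) = 16
((-9185 - 1*14275) + 22795) + A(-3 + 3)*(-25) = ((-9185 - 1*14275) + 22795) + 16*(-25) = ((-9185 - 14275) + 22795) - 400 = (-23460 + 22795) - 400 = -665 - 400 = -1065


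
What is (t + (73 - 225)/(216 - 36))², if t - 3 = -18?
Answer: 508369/2025 ≈ 251.05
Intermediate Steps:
t = -15 (t = 3 - 18 = -15)
(t + (73 - 225)/(216 - 36))² = (-15 + (73 - 225)/(216 - 36))² = (-15 - 152/180)² = (-15 - 152*1/180)² = (-15 - 38/45)² = (-713/45)² = 508369/2025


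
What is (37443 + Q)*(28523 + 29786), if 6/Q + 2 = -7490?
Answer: 8178506345775/3746 ≈ 2.1833e+9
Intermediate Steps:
Q = -3/3746 (Q = 6/(-2 - 7490) = 6/(-7492) = 6*(-1/7492) = -3/3746 ≈ -0.00080085)
(37443 + Q)*(28523 + 29786) = (37443 - 3/3746)*(28523 + 29786) = (140261475/3746)*58309 = 8178506345775/3746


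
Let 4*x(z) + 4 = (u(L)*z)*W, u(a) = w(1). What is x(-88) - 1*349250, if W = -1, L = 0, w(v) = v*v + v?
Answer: -349207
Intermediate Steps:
w(v) = v + v**2 (w(v) = v**2 + v = v + v**2)
u(a) = 2 (u(a) = 1*(1 + 1) = 1*2 = 2)
x(z) = -1 - z/2 (x(z) = -1 + ((2*z)*(-1))/4 = -1 + (-2*z)/4 = -1 - z/2)
x(-88) - 1*349250 = (-1 - 1/2*(-88)) - 1*349250 = (-1 + 44) - 349250 = 43 - 349250 = -349207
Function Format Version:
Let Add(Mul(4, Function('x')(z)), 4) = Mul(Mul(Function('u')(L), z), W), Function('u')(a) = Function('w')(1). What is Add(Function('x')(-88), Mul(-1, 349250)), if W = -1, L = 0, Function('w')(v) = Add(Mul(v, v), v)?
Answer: -349207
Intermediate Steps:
Function('w')(v) = Add(v, Pow(v, 2)) (Function('w')(v) = Add(Pow(v, 2), v) = Add(v, Pow(v, 2)))
Function('u')(a) = 2 (Function('u')(a) = Mul(1, Add(1, 1)) = Mul(1, 2) = 2)
Function('x')(z) = Add(-1, Mul(Rational(-1, 2), z)) (Function('x')(z) = Add(-1, Mul(Rational(1, 4), Mul(Mul(2, z), -1))) = Add(-1, Mul(Rational(1, 4), Mul(-2, z))) = Add(-1, Mul(Rational(-1, 2), z)))
Add(Function('x')(-88), Mul(-1, 349250)) = Add(Add(-1, Mul(Rational(-1, 2), -88)), Mul(-1, 349250)) = Add(Add(-1, 44), -349250) = Add(43, -349250) = -349207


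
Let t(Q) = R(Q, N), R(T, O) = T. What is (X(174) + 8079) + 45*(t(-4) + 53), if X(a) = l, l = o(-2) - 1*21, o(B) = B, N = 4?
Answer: 10261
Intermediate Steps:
t(Q) = Q
l = -23 (l = -2 - 1*21 = -2 - 21 = -23)
X(a) = -23
(X(174) + 8079) + 45*(t(-4) + 53) = (-23 + 8079) + 45*(-4 + 53) = 8056 + 45*49 = 8056 + 2205 = 10261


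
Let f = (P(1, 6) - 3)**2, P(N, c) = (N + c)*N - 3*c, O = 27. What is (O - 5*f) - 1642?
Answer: -2595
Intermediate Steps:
P(N, c) = -3*c + N*(N + c) (P(N, c) = N*(N + c) - 3*c = -3*c + N*(N + c))
f = 196 (f = ((1**2 - 3*6 + 1*6) - 3)**2 = ((1 - 18 + 6) - 3)**2 = (-11 - 3)**2 = (-14)**2 = 196)
(O - 5*f) - 1642 = (27 - 5*196) - 1642 = (27 - 980) - 1642 = -953 - 1642 = -2595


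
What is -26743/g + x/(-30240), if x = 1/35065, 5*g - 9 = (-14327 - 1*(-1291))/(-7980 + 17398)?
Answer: -667673976234671863/38027891512800 ≈ -17557.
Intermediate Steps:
g = 35863/23545 (g = 9/5 + ((-14327 - 1*(-1291))/(-7980 + 17398))/5 = 9/5 + ((-14327 + 1291)/9418)/5 = 9/5 + (-13036*1/9418)/5 = 9/5 + (1/5)*(-6518/4709) = 9/5 - 6518/23545 = 35863/23545 ≈ 1.5232)
x = 1/35065 ≈ 2.8518e-5
-26743/g + x/(-30240) = -26743/35863/23545 + (1/35065)/(-30240) = -26743*23545/35863 + (1/35065)*(-1/30240) = -629663935/35863 - 1/1060365600 = -667673976234671863/38027891512800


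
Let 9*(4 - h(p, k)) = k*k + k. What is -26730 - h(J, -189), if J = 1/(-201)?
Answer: -22786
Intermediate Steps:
J = -1/201 ≈ -0.0049751
h(p, k) = 4 - k/9 - k**2/9 (h(p, k) = 4 - (k*k + k)/9 = 4 - (k**2 + k)/9 = 4 - (k + k**2)/9 = 4 + (-k/9 - k**2/9) = 4 - k/9 - k**2/9)
-26730 - h(J, -189) = -26730 - (4 - 1/9*(-189) - 1/9*(-189)**2) = -26730 - (4 + 21 - 1/9*35721) = -26730 - (4 + 21 - 3969) = -26730 - 1*(-3944) = -26730 + 3944 = -22786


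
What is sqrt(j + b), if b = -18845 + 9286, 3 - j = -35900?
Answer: 2*sqrt(6586) ≈ 162.31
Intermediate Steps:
j = 35903 (j = 3 - 1*(-35900) = 3 + 35900 = 35903)
b = -9559
sqrt(j + b) = sqrt(35903 - 9559) = sqrt(26344) = 2*sqrt(6586)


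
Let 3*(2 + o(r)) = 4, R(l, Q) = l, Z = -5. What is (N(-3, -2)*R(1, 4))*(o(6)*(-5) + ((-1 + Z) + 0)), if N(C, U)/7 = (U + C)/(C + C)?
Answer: -140/9 ≈ -15.556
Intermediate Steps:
o(r) = -⅔ (o(r) = -2 + (⅓)*4 = -2 + 4/3 = -⅔)
N(C, U) = 7*(C + U)/(2*C) (N(C, U) = 7*((U + C)/(C + C)) = 7*((C + U)/((2*C))) = 7*((C + U)*(1/(2*C))) = 7*((C + U)/(2*C)) = 7*(C + U)/(2*C))
(N(-3, -2)*R(1, 4))*(o(6)*(-5) + ((-1 + Z) + 0)) = (((7/2)*(-3 - 2)/(-3))*1)*(-⅔*(-5) + ((-1 - 5) + 0)) = (((7/2)*(-⅓)*(-5))*1)*(10/3 + (-6 + 0)) = ((35/6)*1)*(10/3 - 6) = (35/6)*(-8/3) = -140/9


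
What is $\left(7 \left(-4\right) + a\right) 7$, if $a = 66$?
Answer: $266$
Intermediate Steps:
$\left(7 \left(-4\right) + a\right) 7 = \left(7 \left(-4\right) + 66\right) 7 = \left(-28 + 66\right) 7 = 38 \cdot 7 = 266$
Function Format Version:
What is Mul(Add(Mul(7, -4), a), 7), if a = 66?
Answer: 266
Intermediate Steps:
Mul(Add(Mul(7, -4), a), 7) = Mul(Add(Mul(7, -4), 66), 7) = Mul(Add(-28, 66), 7) = Mul(38, 7) = 266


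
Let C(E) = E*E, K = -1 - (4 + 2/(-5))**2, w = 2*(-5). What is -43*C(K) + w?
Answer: -5243693/625 ≈ -8389.9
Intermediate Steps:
w = -10
K = -349/25 (K = -1 - (4 + 2*(-1/5))**2 = -1 - (4 - 2/5)**2 = -1 - (18/5)**2 = -1 - 1*324/25 = -1 - 324/25 = -349/25 ≈ -13.960)
C(E) = E**2
-43*C(K) + w = -43*(-349/25)**2 - 10 = -43*121801/625 - 10 = -5237443/625 - 10 = -5243693/625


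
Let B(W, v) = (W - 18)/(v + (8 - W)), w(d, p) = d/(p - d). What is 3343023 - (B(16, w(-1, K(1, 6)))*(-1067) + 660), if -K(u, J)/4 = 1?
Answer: 76880751/23 ≈ 3.3426e+6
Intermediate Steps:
K(u, J) = -4 (K(u, J) = -4*1 = -4)
B(W, v) = (-18 + W)/(8 + v - W)
3343023 - (B(16, w(-1, K(1, 6)))*(-1067) + 660) = 3343023 - (((-18 + 16)/(8 - 1/(-4 - 1*(-1)) - 1*16))*(-1067) + 660) = 3343023 - ((-2/(8 - 1/(-4 + 1) - 16))*(-1067) + 660) = 3343023 - ((-2/(8 - 1/(-3) - 16))*(-1067) + 660) = 3343023 - ((-2/(8 - 1*(-⅓) - 16))*(-1067) + 660) = 3343023 - ((-2/(8 + ⅓ - 16))*(-1067) + 660) = 3343023 - ((-2/(-23/3))*(-1067) + 660) = 3343023 - (-3/23*(-2)*(-1067) + 660) = 3343023 - ((6/23)*(-1067) + 660) = 3343023 - (-6402/23 + 660) = 3343023 - 1*8778/23 = 3343023 - 8778/23 = 76880751/23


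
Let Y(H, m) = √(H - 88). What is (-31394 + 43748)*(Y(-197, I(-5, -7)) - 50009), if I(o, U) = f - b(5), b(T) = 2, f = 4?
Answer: -617811186 + 12354*I*√285 ≈ -6.1781e+8 + 2.0856e+5*I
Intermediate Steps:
I(o, U) = 2 (I(o, U) = 4 - 1*2 = 4 - 2 = 2)
Y(H, m) = √(-88 + H)
(-31394 + 43748)*(Y(-197, I(-5, -7)) - 50009) = (-31394 + 43748)*(√(-88 - 197) - 50009) = 12354*(√(-285) - 50009) = 12354*(I*√285 - 50009) = 12354*(-50009 + I*√285) = -617811186 + 12354*I*√285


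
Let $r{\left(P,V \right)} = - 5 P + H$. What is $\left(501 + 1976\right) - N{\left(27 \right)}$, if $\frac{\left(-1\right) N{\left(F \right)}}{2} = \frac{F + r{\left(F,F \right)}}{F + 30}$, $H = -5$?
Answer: $\frac{140963}{57} \approx 2473.0$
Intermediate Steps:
$r{\left(P,V \right)} = -5 - 5 P$ ($r{\left(P,V \right)} = - 5 P - 5 = -5 - 5 P$)
$N{\left(F \right)} = - \frac{2 \left(-5 - 4 F\right)}{30 + F}$ ($N{\left(F \right)} = - 2 \frac{F - \left(5 + 5 F\right)}{F + 30} = - 2 \frac{-5 - 4 F}{30 + F} = - \frac{2 \left(-5 - 4 F\right)}{30 + F}$)
$\left(501 + 1976\right) - N{\left(27 \right)} = \left(501 + 1976\right) - \frac{2 \left(5 + 4 \cdot 27\right)}{30 + 27} = 2477 - \frac{2 \left(5 + 108\right)}{57} = 2477 - 2 \cdot \frac{1}{57} \cdot 113 = 2477 - \frac{226}{57} = \frac{140963}{57}$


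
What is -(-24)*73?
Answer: 1752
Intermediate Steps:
-(-24)*73 = -24*(-73) = 1752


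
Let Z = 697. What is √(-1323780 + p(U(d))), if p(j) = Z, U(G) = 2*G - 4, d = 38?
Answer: I*√1323083 ≈ 1150.3*I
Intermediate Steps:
U(G) = -4 + 2*G
p(j) = 697
√(-1323780 + p(U(d))) = √(-1323780 + 697) = √(-1323083) = I*√1323083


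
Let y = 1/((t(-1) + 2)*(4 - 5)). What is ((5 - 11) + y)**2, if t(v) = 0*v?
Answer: 169/4 ≈ 42.250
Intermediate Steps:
t(v) = 0
y = -1/2 (y = 1/((0 + 2)*(4 - 5)) = 1/(2*(-1)) = (1/2)*(-1) = -1/2 ≈ -0.50000)
((5 - 11) + y)**2 = ((5 - 11) - 1/2)**2 = (-6 - 1/2)**2 = (-13/2)**2 = 169/4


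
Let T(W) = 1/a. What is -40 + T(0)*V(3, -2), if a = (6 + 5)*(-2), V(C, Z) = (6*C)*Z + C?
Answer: -77/2 ≈ -38.500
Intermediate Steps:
V(C, Z) = C + 6*C*Z (V(C, Z) = 6*C*Z + C = C + 6*C*Z)
a = -22 (a = 11*(-2) = -22)
T(W) = -1/22 (T(W) = 1/(-22) = -1/22)
-40 + T(0)*V(3, -2) = -40 - 3*(1 + 6*(-2))/22 = -40 - 3*(1 - 12)/22 = -40 - 3*(-11)/22 = -40 - 1/22*(-33) = -40 + 3/2 = -77/2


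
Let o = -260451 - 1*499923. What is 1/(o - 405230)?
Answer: -1/1165604 ≈ -8.5792e-7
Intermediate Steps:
o = -760374 (o = -260451 - 499923 = -760374)
1/(o - 405230) = 1/(-760374 - 405230) = 1/(-1165604) = -1/1165604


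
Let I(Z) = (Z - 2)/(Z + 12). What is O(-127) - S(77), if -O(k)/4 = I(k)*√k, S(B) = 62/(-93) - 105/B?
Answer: 67/33 - 516*I*√127/115 ≈ 2.0303 - 50.565*I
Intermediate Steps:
I(Z) = (-2 + Z)/(12 + Z)
S(B) = -⅔ - 105/B (S(B) = 62*(-1/93) - 105/B = -⅔ - 105/B)
O(k) = -4*√k*(-2 + k)/(12 + k) (O(k) = -4*(-2 + k)/(12 + k)*√k = -4*√k*(-2 + k)/(12 + k))
O(-127) - S(77) = 4*√(-127)*(2 - 1*(-127))/(12 - 127) - (-⅔ - 105/77) = 4*(I*√127)*(2 + 127)/(-115) - (-⅔ - 105*1/77) = 4*(I*√127)*(-1/115)*129 - (-⅔ - 15/11) = -516*I*√127/115 - 1*(-67/33) = -516*I*√127/115 + 67/33 = 67/33 - 516*I*√127/115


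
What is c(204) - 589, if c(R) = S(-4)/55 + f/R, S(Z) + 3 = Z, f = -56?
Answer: -1653272/2805 ≈ -589.40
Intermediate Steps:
S(Z) = -3 + Z
c(R) = -7/55 - 56/R (c(R) = (-3 - 4)/55 - 56/R = -7*1/55 - 56/R = -7/55 - 56/R)
c(204) - 589 = (-7/55 - 56/204) - 589 = (-7/55 - 56*1/204) - 589 = (-7/55 - 14/51) - 589 = -1127/2805 - 589 = -1653272/2805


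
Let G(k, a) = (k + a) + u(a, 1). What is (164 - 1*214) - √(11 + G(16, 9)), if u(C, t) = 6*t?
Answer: -50 - √42 ≈ -56.481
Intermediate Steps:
G(k, a) = 6 + a + k (G(k, a) = (k + a) + 6*1 = (a + k) + 6 = 6 + a + k)
(164 - 1*214) - √(11 + G(16, 9)) = (164 - 1*214) - √(11 + (6 + 9 + 16)) = (164 - 214) - √(11 + 31) = -50 - √42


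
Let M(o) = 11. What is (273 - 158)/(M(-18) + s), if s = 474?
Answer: 23/97 ≈ 0.23711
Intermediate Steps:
(273 - 158)/(M(-18) + s) = (273 - 158)/(11 + 474) = 115/485 = 115*(1/485) = 23/97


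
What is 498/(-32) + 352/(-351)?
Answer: -93031/5616 ≈ -16.565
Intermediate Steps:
498/(-32) + 352/(-351) = 498*(-1/32) + 352*(-1/351) = -249/16 - 352/351 = -93031/5616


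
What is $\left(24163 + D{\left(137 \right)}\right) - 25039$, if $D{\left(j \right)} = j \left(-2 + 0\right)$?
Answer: $-1150$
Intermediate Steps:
$D{\left(j \right)} = - 2 j$ ($D{\left(j \right)} = j \left(-2\right) = - 2 j$)
$\left(24163 + D{\left(137 \right)}\right) - 25039 = \left(24163 - 274\right) - 25039 = 23889 - 25039 = -1150$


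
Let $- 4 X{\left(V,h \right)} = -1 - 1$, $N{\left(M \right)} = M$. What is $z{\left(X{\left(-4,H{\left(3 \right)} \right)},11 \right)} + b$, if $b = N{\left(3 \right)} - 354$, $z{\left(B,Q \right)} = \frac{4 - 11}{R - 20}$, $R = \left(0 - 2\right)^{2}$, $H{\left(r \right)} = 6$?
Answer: $- \frac{5609}{16} \approx -350.56$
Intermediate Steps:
$R = 4$ ($R = \left(-2\right)^{2} = 4$)
$X{\left(V,h \right)} = \frac{1}{2}$ ($X{\left(V,h \right)} = - \frac{-1 - 1}{4} = \left(- \frac{1}{4}\right) \left(-2\right) = \frac{1}{2}$)
$z{\left(B,Q \right)} = \frac{7}{16}$ ($z{\left(B,Q \right)} = \frac{4 - 11}{4 - 20} = - \frac{7}{-16} = \left(-7\right) \left(- \frac{1}{16}\right) = \frac{7}{16}$)
$b = -351$ ($b = 3 - 354 = -351$)
$z{\left(X{\left(-4,H{\left(3 \right)} \right)},11 \right)} + b = \frac{7}{16} - 351 = - \frac{5609}{16}$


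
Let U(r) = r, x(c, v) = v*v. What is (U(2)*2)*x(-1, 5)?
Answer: 100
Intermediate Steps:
x(c, v) = v²
(U(2)*2)*x(-1, 5) = (2*2)*5² = 4*25 = 100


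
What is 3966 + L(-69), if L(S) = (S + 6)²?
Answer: 7935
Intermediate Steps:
L(S) = (6 + S)²
3966 + L(-69) = 3966 + (6 - 69)² = 3966 + (-63)² = 3966 + 3969 = 7935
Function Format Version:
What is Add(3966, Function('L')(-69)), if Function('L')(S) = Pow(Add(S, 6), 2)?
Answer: 7935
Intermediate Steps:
Function('L')(S) = Pow(Add(6, S), 2)
Add(3966, Function('L')(-69)) = Add(3966, Pow(Add(6, -69), 2)) = Add(3966, Pow(-63, 2)) = Add(3966, 3969) = 7935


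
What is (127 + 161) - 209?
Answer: 79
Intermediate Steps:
(127 + 161) - 209 = 288 - 209 = 79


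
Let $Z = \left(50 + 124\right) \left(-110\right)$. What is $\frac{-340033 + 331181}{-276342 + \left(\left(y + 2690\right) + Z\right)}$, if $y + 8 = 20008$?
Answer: $\frac{2213}{68198} \approx 0.03245$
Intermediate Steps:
$Z = -19140$ ($Z = 174 \left(-110\right) = -19140$)
$y = 20000$ ($y = -8 + 20008 = 20000$)
$\frac{-340033 + 331181}{-276342 + \left(\left(y + 2690\right) + Z\right)} = \frac{-340033 + 331181}{-276342 + \left(\left(20000 + 2690\right) - 19140\right)} = - \frac{8852}{-276342 + \left(22690 - 19140\right)} = - \frac{8852}{-276342 + 3550} = - \frac{8852}{-272792} = \left(-8852\right) \left(- \frac{1}{272792}\right) = \frac{2213}{68198}$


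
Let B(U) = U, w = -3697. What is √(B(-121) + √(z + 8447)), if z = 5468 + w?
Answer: √(-121 + √10218) ≈ 4.4627*I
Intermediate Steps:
z = 1771 (z = 5468 - 3697 = 1771)
√(B(-121) + √(z + 8447)) = √(-121 + √(1771 + 8447)) = √(-121 + √10218)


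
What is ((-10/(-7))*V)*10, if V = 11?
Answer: 1100/7 ≈ 157.14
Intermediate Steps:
((-10/(-7))*V)*10 = (-10/(-7)*11)*10 = (-10*(-⅐)*11)*10 = ((10/7)*11)*10 = (110/7)*10 = 1100/7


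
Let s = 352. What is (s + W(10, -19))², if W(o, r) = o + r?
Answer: 117649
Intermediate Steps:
(s + W(10, -19))² = (352 + (10 - 19))² = (352 - 9)² = 343² = 117649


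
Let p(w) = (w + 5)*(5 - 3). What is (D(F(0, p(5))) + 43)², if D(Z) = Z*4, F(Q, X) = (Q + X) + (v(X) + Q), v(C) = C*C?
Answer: 2968729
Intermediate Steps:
v(C) = C²
p(w) = 10 + 2*w (p(w) = (5 + w)*2 = 10 + 2*w)
F(Q, X) = X + X² + 2*Q (F(Q, X) = (Q + X) + (X² + Q) = (Q + X) + (Q + X²) = X + X² + 2*Q)
D(Z) = 4*Z
(D(F(0, p(5))) + 43)² = (4*((10 + 2*5) + (10 + 2*5)² + 2*0) + 43)² = (4*((10 + 10) + (10 + 10)² + 0) + 43)² = (4*(20 + 20² + 0) + 43)² = (4*(20 + 400 + 0) + 43)² = (4*420 + 43)² = (1680 + 43)² = 1723² = 2968729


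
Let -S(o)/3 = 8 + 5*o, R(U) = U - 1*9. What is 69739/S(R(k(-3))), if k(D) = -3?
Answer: 69739/156 ≈ 447.04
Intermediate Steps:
R(U) = -9 + U (R(U) = U - 9 = -9 + U)
S(o) = -24 - 15*o (S(o) = -3*(8 + 5*o) = -24 - 15*o)
69739/S(R(k(-3))) = 69739/(-24 - 15*(-9 - 3)) = 69739/(-24 - 15*(-12)) = 69739/(-24 + 180) = 69739/156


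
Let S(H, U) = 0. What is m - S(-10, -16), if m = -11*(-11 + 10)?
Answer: 11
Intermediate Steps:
m = 11 (m = -11*(-1) = 11)
m - S(-10, -16) = 11 - 1*0 = 11 + 0 = 11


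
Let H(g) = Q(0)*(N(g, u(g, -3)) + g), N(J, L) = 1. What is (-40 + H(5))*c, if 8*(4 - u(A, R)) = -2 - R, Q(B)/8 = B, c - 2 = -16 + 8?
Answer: 240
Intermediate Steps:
c = -6 (c = 2 + (-16 + 8) = 2 - 8 = -6)
Q(B) = 8*B
u(A, R) = 17/4 + R/8 (u(A, R) = 4 - (-2 - R)/8 = 4 + (¼ + R/8) = 17/4 + R/8)
H(g) = 0 (H(g) = (8*0)*(1 + g) = 0*(1 + g) = 0)
(-40 + H(5))*c = (-40 + 0)*(-6) = -40*(-6) = 240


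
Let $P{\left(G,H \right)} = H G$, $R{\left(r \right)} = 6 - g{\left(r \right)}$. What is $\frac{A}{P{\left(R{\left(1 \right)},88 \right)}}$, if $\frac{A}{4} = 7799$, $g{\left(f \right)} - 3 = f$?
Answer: $\frac{709}{4} \approx 177.25$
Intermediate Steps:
$g{\left(f \right)} = 3 + f$
$R{\left(r \right)} = 3 - r$ ($R{\left(r \right)} = 6 - \left(3 + r\right) = 3 - r$)
$P{\left(G,H \right)} = G H$
$A = 31196$ ($A = 4 \cdot 7799 = 31196$)
$\frac{A}{P{\left(R{\left(1 \right)},88 \right)}} = \frac{31196}{\left(3 - 1\right) 88} = \frac{31196}{2 \cdot 88} = \frac{31196}{176} = 31196 \cdot \frac{1}{176} = \frac{709}{4}$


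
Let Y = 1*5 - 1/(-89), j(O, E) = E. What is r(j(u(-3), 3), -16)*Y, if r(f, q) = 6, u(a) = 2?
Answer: 2676/89 ≈ 30.067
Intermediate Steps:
Y = 446/89 (Y = 5 - 1*(-1/89) = 5 + 1/89 = 446/89 ≈ 5.0112)
r(j(u(-3), 3), -16)*Y = 6*(446/89) = 2676/89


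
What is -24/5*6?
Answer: -144/5 ≈ -28.800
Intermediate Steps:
-24/5*6 = -144/5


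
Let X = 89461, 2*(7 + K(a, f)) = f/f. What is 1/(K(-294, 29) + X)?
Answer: 2/178909 ≈ 1.1179e-5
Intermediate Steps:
K(a, f) = -13/2 (K(a, f) = -7 + (f/f)/2 = -7 + (½)*1 = -7 + ½ = -13/2)
1/(K(-294, 29) + X) = 1/(-13/2 + 89461) = 1/(178909/2) = 2/178909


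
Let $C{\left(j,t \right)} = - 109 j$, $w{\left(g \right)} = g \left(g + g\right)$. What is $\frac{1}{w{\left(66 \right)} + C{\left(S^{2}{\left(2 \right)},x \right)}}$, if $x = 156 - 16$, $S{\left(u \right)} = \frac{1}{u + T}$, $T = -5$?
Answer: $\frac{9}{78299} \approx 0.00011494$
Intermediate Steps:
$S{\left(u \right)} = \frac{1}{-5 + u}$ ($S{\left(u \right)} = \frac{1}{u - 5} = \frac{1}{-5 + u}$)
$x = 140$ ($x = 156 - 16 = 140$)
$w{\left(g \right)} = 2 g^{2}$ ($w{\left(g \right)} = g 2 g = 2 g^{2}$)
$\frac{1}{w{\left(66 \right)} + C{\left(S^{2}{\left(2 \right)},x \right)}} = \frac{1}{2 \cdot 66^{2} - 109 \left(\frac{1}{-5 + 2}\right)^{2}} = \frac{1}{2 \cdot 4356 - 109 \left(\frac{1}{-3}\right)^{2}} = \frac{1}{8712 - 109 \left(- \frac{1}{3}\right)^{2}} = \frac{1}{8712 - \frac{109}{9}} = \frac{1}{\frac{78299}{9}} = \frac{9}{78299}$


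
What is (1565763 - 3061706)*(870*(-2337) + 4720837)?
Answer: -4020566716121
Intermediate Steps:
(1565763 - 3061706)*(870*(-2337) + 4720837) = -1495943*(-2033190 + 4720837) = -1495943*2687647 = -4020566716121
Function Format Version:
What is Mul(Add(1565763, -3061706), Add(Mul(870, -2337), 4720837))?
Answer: -4020566716121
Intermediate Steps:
Mul(Add(1565763, -3061706), Add(Mul(870, -2337), 4720837)) = Mul(-1495943, Add(-2033190, 4720837)) = Mul(-1495943, 2687647) = -4020566716121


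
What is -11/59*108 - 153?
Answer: -10215/59 ≈ -173.14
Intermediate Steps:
-11/59*108 - 153 = -1188/59 - 153 = -10215/59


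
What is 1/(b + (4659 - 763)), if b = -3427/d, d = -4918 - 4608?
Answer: 9526/37116723 ≈ 0.00025665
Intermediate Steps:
d = -9526
b = 3427/9526 (b = -3427/(-9526) = -3427*(-1/9526) = 3427/9526 ≈ 0.35975)
1/(b + (4659 - 763)) = 1/(3427/9526 + (4659 - 763)) = 1/(3427/9526 + 3896) = 1/(37116723/9526) = 9526/37116723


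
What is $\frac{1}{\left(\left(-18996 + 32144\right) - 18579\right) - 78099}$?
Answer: $- \frac{1}{83530} \approx -1.1972 \cdot 10^{-5}$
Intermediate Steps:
$\frac{1}{\left(\left(-18996 + 32144\right) - 18579\right) - 78099} = \frac{1}{\left(13148 - 18579\right) - 78099} = \frac{1}{-5431 - 78099} = \frac{1}{-83530} = - \frac{1}{83530}$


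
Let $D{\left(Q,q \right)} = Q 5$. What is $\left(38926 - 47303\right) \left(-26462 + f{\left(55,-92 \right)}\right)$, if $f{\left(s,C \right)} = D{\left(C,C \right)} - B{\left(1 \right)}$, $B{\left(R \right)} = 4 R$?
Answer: $225559102$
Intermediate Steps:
$D{\left(Q,q \right)} = 5 Q$
$f{\left(s,C \right)} = -4 + 5 C$ ($f{\left(s,C \right)} = 5 C - 4 \cdot 1 = 5 C - 4 = -4 + 5 C$)
$\left(38926 - 47303\right) \left(-26462 + f{\left(55,-92 \right)}\right) = \left(38926 - 47303\right) \left(-26462 + \left(-4 + 5 \left(-92\right)\right)\right) = - 8377 \left(-26462 - 464\right) = \left(-8377\right) \left(-26926\right) = 225559102$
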